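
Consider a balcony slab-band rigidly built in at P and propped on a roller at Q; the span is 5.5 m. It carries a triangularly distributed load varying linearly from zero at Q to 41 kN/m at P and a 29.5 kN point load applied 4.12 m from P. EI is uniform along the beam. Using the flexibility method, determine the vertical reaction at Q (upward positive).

Release the roller at Q. Primary structure: cantilever fixed at P.
Deflection at Q on the released cantilever, summing each load's contribution:
  triangular load, peak 41 at the fixed end: w₀L⁴/(30EI) = 1251/EI
  point load 29.5 at a = 4.12: Pa²(3L − a)/(6EI) = 1033/EI
  δ_0 = 2284/EI
Flexibility coefficient — unit upward force at Q: δ_{QQ} = L³/(3EI) = 55.46/EI.
Compatibility at Q: δ_0 − R_Q·δ_{QQ} = 0, so R_Q = 2284/55.46 = 41.18 kN.

R_Q = 41.18 kN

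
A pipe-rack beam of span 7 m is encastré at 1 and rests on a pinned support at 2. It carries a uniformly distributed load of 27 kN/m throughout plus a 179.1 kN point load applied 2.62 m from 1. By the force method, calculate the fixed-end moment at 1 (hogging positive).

M_1 = 404 kN·m

Choose R_2 as the redundant. The primary structure is the cantilever fixed at 1.
Downward deflection at the released point 2 due to the loads:
  UDL 27: wL⁴/(8EI) = 8103/EI
  point load 179.1 at a = 2.62: Pa²(3L − a)/(6EI) = 3766/EI
  δ_0 = 11869/EI
Tip deflection under a unit load at 2: L³/(3EI) = 114.3/EI.
Compatibility at 2: δ_0 − R_2·δ_{22} = 0, so R_2 = 11869/114.3 = 103.8 kN.
Moment equilibrium about 1: M_1 = Σ(load moments about 1) − R_2·L = 1131 − 103.8×7 = 404 kN·m.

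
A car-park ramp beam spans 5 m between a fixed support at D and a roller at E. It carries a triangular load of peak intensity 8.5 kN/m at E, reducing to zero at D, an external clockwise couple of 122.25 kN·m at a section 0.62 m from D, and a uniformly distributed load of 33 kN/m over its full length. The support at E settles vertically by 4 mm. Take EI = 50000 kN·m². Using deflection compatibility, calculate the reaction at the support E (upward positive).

Remove the prop at E; the released (primary) structure is a cantilever built in at D.
Downward deflection at the released point E due to the loads:
  triangular load, peak 8.5 at the free end: 11w₀L⁴/(120EI) = 487/EI
  clockwise couple 122.25 at a = 0.62: M₀a(2L − a)/(2EI) = 355.5/EI
  UDL 33: wL⁴/(8EI) = 2578/EI
  δ_0 = 3421/EI
Tip deflection under a unit load at E: L³/(3EI) = 41.67/EI.
With EI = 50000 kN·m²: δ_0 = 0.068412 m and δ_{EE} = 0.000833 m/kN.
Compatibility — the beam at E must follow the support down by 0.004 m: δ_0 − R_E·δ_{EE} = 0.004, so R_E = (0.068412 − 0.004)/0.000833 = 77.29 kN.

R_E = 77.29 kN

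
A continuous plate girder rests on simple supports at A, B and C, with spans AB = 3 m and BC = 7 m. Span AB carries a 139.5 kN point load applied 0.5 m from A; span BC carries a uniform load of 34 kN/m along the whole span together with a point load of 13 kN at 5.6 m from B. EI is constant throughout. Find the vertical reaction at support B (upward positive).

R_B = 222 kN

Release continuity at B by inserting a hinge; the redundant is the internal moment M_B. The primary structure is two simply-supported spans AB and BC.
Discontinuity in slope at B on the released structure — sum the simple-span end rotations:
  span AB: point load 139.5 at a = 0.5: Pab(L + a)/(6LEI) = 33.91/EI
  span BC: UDL 34: wL³/(24EI) = 485.9/EI
  span BC: point load 13 at a = 5.6: Pab(L + b)/(6LEI) = 20.38/EI
  relative rotation θ_0 = (33.91 + 506.3)/EI = 540.2/EI
A unit hogging moment at B produces rotation L₁/(3EI) + L₂/(3EI) = 3.333/EI.
Slope continuity at B: θ_0 = M_B·3.333/EI, so M_B = 540.2/3.333 = 162.1 kN·m (hogging).
Span AB, ΣM about A with M_B applied at B: R_B^{AB}·3 = 69.75 + 162.1, so R_B^{AB} = 77.27 kN and R_A = 139.5 − 77.27 = 62.23 kN.
Span BC, ΣM about C: R_B^{BC}·7 = 851.2 + 162.1, so R_B^{BC} = 144.8 kN and R_C = 251 − 144.8 = 106.2 kN.
R_B = 77.27 + 144.8 = 222 kN.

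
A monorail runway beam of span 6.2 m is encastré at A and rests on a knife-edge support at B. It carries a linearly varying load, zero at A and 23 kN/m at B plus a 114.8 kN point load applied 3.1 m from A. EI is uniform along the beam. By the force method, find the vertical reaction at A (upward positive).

R_A = 111 kN

Take the reaction at B as the redundant and release it; the primary structure is a cantilever fixed at A.
Deflection at B on the released cantilever, summing each load's contribution:
  triangular load, peak 23 at the free end: 11w₀L⁴/(120EI) = 3115/EI
  point load 114.8 at a = 3.1: Pa²(3L − a)/(6EI) = 2850/EI
  δ_0 = 5965/EI
Flexibility coefficient — unit upward force at B: δ_{BB} = L³/(3EI) = 79.44/EI.
The prop prevents deflection at B: R_B = δ_0/δ_{BB} = 5965/79.44 = 75.09 kN.
Vertical equilibrium: R_A = ΣP − R_B = 186.1 − 75.09 = 111 kN.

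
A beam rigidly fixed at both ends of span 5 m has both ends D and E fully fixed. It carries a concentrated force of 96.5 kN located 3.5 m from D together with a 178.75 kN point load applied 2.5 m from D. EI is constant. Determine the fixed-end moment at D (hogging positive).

M_D = 142.1 kN·m

Take the two fixed-end moments M_D, M_E as redundants; the released structure is the simple span DE.
On the primary (simply-supported) span, the end slopes from the loading are:
  at D: point load 96.5 at a = 3.5: Pab(L + b)/(6LEI) = 109.8/EI
  at E: point load 96.5 at a = 3.5: Pab(L + a)/(6LEI) = 143.5/EI
  at D: point load 178.75 at a = 2.5: Pab(L + b)/(6LEI) = 279.3/EI
  at E: point load 178.75 at a = 2.5: Pab(L + a)/(6LEI) = 279.3/EI
  θ_D0 = 389.1/EI,  θ_E0 = 422.8/EI
Flexibility coefficients: a unit moment at one end gives L/(3EI) there and L/(6EI) at the far end, so f₁₁ = f₂₂ = 1.667/EI and f₁₂ = f₂₁ = 0.8333/EI.
Compatibility — zero rotation at each built-in end:
  1.667 M_D + 0.8333 M_E = 389.1
  0.8333 M_D + 1.667 M_E = 422.8
Solving the pair gives M_D = 142.1 kN·m and M_E = 182.6 kN·m (hogging).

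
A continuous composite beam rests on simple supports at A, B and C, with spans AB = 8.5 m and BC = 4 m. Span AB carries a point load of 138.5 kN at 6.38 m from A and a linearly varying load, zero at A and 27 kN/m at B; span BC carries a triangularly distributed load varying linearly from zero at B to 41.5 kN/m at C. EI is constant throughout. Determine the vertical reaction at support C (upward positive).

Release continuity at B by inserting a hinge; the redundant is the internal moment M_B. The primary structure is two simply-supported spans AB and BC.
End slopes at the hinge B, treating each span as simply supported:
  span AB: point load 138.5 at a = 6.38: Pab(L + a)/(6LEI) = 546.6/EI
  span AB: triangular load, peak 27: w₀L³/(45EI) = 368.5/EI
  span BC: triangular load, peak 41.5: 7w₀L³/(360EI) = 51.64/EI
  relative rotation θ_0 = (915 + 51.64)/EI = 966.7/EI
A unit hogging moment at B produces rotation L₁/(3EI) + L₂/(3EI) = 4.167/EI.
Slope continuity at B: θ_0 = M_B·4.167/EI, so M_B = 966.7/4.167 = 232 kN·m (hogging).
Span BC, ΣM about C: R_B^{BC}·4 = 110.7 + 232, so R_B^{BC} = 85.67 kN and R_C = 83 − 85.67 = -2.668 kN.

R_C = -2.668 kN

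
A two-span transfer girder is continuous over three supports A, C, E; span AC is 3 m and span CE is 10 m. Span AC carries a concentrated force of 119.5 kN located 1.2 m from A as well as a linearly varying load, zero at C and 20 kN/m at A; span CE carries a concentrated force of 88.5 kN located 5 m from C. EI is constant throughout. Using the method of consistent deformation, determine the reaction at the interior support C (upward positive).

R_C = 164.4 kN

Take M_C as the redundant. Released structure: two simple spans AC and CE with a hinge at C.
Rotations at C on the released spans (each span's end-slope, ×1/EI):
  span AC: point load 119.5 at a = 1.2: Pab(L + a)/(6LEI) = 60.23/EI
  span AC: triangular load, peak 20: 7w₀L³/(360EI) = 10.5/EI
  span CE: point load 88.5 at a = 5: Pab(L + b)/(6LEI) = 553.1/EI
  relative rotation θ_0 = (70.73 + 553.1)/EI = 623.9/EI
A unit hogging moment at C produces rotation L₁/(3EI) + L₂/(3EI) = 4.333/EI.
Compatibility: M_C·(L₁+L₂)/(3EI) = θ_0, giving M_C = 144 kN·m (hogging).
Span AC, ΣM about A with M_C applied at C: R_C^{AC}·3 = 173.4 + 144, so R_C^{AC} = 105.8 kN and R_A = 149.5 − 105.8 = 43.71 kN.
Span CE, ΣM about E: R_C^{CE}·10 = 442.5 + 144, so R_C^{CE} = 58.65 kN and R_E = 88.5 − 58.65 = 29.85 kN.
R_C = 105.8 + 58.65 = 164.4 kN.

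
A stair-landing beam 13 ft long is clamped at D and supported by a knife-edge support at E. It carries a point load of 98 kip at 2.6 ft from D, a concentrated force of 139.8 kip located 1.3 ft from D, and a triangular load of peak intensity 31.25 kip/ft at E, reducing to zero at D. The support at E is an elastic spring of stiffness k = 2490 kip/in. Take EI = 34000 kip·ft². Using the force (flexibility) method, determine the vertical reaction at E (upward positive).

R_E = 119 kip

Remove the prop at E; the released (primary) structure is a cantilever built in at D.
Deflection at E on the released cantilever, summing each load's contribution:
  point load 98 at a = 2.6: Pa²(3L − a)/(6EI) = 4019/EI
  point load 139.8 at a = 1.3: Pa²(3L − a)/(6EI) = 1485/EI
  triangular load, peak 31.25 at the free end: 11w₀L⁴/(120EI) = 81815/EI
  δ_0 = 87319/EI
Flexibility coefficient — unit upward force at E: δ_{EE} = L³/(3EI) = 732.3/EI.
With EI = 34000 kip·ft²: δ_0 = 2.5682 ft and δ_{EE} = 0.021539 ft/kip.
Compatibility — the spring shortens by R_E/k under the reaction it provides: δ_0 − R_E·δ_{EE} = R_E/k. With 1/k = 1/(2490×12) ft/kip = 0.000033 ft/kip, R_E = δ_0 / (δ_{EE} + 1/k) = 2.5682 / (0.021539 + 0.000033) = 119 kip.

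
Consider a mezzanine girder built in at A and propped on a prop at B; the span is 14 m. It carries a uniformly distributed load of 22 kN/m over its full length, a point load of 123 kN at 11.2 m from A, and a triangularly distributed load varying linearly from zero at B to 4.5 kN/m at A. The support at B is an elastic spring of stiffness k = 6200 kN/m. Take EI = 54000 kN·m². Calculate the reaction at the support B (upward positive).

R_B = 206.4 kN

Take the reaction at B as the redundant and release it; the primary structure is a cantilever fixed at A.
Downward deflection at the released point B due to the loads:
  UDL 22: wL⁴/(8EI) = 105644/EI
  point load 123 at a = 11.2: Pa²(3L − a)/(6EI) = 79203/EI
  triangular load, peak 4.5 at the fixed end: w₀L⁴/(30EI) = 5762/EI
  δ_0 = 190609/EI
Tip deflection under a unit load at B: L³/(3EI) = 914.7/EI.
With EI = 54000 kN·m²: δ_0 = 3.5298 m and δ_{BB} = 0.016938 m/kN.
Compatibility — the spring shortens by R_B/k under the reaction it provides: δ_0 − R_B·δ_{BB} = R_B/k. With 1/k = 0.000161 m/kN, R_B = δ_0 / (δ_{BB} + 1/k) = 3.5298 / (0.016938 + 0.000161) = 206.4 kN.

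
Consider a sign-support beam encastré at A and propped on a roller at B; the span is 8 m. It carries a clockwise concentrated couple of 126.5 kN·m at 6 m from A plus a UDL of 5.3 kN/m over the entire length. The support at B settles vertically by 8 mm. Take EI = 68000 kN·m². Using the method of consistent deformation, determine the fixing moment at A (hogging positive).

M_A = 16.51 kN·m

Choose R_B as the redundant. The primary structure is the cantilever fixed at A.
Free-end deflection of the primary structure under the applied loading (downward +):
  clockwise couple 126.5 at a = 6: M₀a(2L − a)/(2EI) = 3795/EI
  UDL 5.3: wL⁴/(8EI) = 2714/EI
  δ_0 = 6509/EI
Tip deflection under a unit load at B: L³/(3EI) = 170.7/EI.
With EI = 68000 kN·m²: δ_0 = 0.095715 m and δ_{BB} = 0.00251 m/kN.
Compatibility — the beam at B must follow the support down by 0.008 m: δ_0 − R_B·δ_{BB} = 0.008, so R_B = (0.095715 − 0.008)/0.00251 = 34.95 kN.
Moment equilibrium about A: M_A = Σ(load moments about A) − R_B·L = 296.1 − 34.95×8 = 16.51 kN·m.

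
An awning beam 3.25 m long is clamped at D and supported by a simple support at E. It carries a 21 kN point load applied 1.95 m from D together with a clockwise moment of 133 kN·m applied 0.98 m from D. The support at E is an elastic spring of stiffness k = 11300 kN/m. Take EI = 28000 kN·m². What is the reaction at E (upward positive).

R_E = 33.3 kN

Release the roller at E. Primary structure: cantilever fixed at D.
Deflection at E on the released cantilever, summing each load's contribution:
  point load 21 at a = 1.95: Pa²(3L − a)/(6EI) = 103.8/EI
  clockwise couple 133 at a = 0.98: M₀a(2L − a)/(2EI) = 359.7/EI
  δ_0 = 463.5/EI
Tip deflection under a unit load at E: L³/(3EI) = 11.44/EI.
With EI = 28000 kN·m²: δ_0 = 0.016555 m and δ_{EE} = 0.000409 m/kN.
Compatibility — the spring shortens by R_E/k under the reaction it provides: δ_0 − R_E·δ_{EE} = R_E/k. With 1/k = 0.000088 m/kN, R_E = δ_0 / (δ_{EE} + 1/k) = 0.016555 / (0.000409 + 0.000088) = 33.3 kN.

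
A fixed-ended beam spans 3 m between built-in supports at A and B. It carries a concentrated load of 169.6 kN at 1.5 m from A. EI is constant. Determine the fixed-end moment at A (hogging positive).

M_A = 63.6 kN·m

Take the two fixed-end moments M_A, M_B as redundants; the released structure is the simple span AB.
On the primary (simply-supported) span, the end slopes from the loading are:
  at A: point load 169.6 at a = 1.5: Pab(L + b)/(6LEI) = 95.4/EI
  at B: point load 169.6 at a = 1.5: Pab(L + a)/(6LEI) = 95.4/EI
  θ_A0 = 95.4/EI,  θ_B0 = 95.4/EI
Flexibility coefficients: a unit moment at one end gives L/(3EI) there and L/(6EI) at the far end, so f₁₁ = f₂₂ = 1/EI and f₁₂ = f₂₁ = 0.5/EI.
Compatibility — zero rotation at each built-in end:
  1 M_A + 0.5 M_B = 95.4
  0.5 M_A + 1 M_B = 95.4
Solving the pair gives M_A = 63.6 kN·m and M_B = 63.6 kN·m (hogging).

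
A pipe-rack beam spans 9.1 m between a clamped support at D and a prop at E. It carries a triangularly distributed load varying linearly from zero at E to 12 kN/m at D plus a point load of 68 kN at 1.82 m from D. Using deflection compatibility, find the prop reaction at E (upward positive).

Take the reaction at E as the redundant and release it; the primary structure is a cantilever fixed at D.
Free-end deflection of the primary structure under the applied loading (downward +):
  triangular load, peak 12 at the fixed end: w₀L⁴/(30EI) = 2743/EI
  point load 68 at a = 1.82: Pa²(3L − a)/(6EI) = 956.5/EI
  δ_0 = 3700/EI
Flexibility coefficient — unit upward force at E: δ_{EE} = L³/(3EI) = 251.2/EI.
Compatibility at E: δ_0 − R_E·δ_{EE} = 0, so R_E = 3700/251.2 = 14.73 kN.

R_E = 14.73 kN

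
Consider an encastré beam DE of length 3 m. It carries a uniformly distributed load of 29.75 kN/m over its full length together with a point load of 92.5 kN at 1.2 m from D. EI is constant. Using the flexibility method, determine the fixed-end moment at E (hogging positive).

Release both end moments; the primary structure is a simply-supported span DE with redundants M_D and M_E.
Simple-span end rotations at D and E under the given loads:
  at D: UDL 29.75: wL³/(24EI) = 33.47/EI
  at E: UDL 29.75: wL³/(24EI) = 33.47/EI
  at D: point load 92.5 at a = 1.2: Pab(L + b)/(6LEI) = 53.28/EI
  at E: point load 92.5 at a = 1.2: Pab(L + a)/(6LEI) = 46.62/EI
  θ_D0 = 86.75/EI,  θ_E0 = 80.09/EI
Flexibility coefficients: a unit moment at one end gives L/(3EI) there and L/(6EI) at the far end, so f₁₁ = f₂₂ = 1/EI and f₁₂ = f₂₁ = 0.5/EI.
Compatibility — zero rotation at each built-in end:
  1 M_D + 0.5 M_E = 86.75
  0.5 M_D + 1 M_E = 80.09
Solving the pair gives M_D = 62.27 kN·m and M_E = 48.95 kN·m (hogging).

M_E = 48.95 kN·m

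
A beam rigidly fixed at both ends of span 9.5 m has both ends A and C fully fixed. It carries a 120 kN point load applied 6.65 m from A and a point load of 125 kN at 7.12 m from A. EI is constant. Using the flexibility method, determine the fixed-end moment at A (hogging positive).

M_A = 127.7 kN·m

Release both end moments; the primary structure is a simply-supported span AC with redundants M_A and M_C.
End rotations of the released simple span under the applied load (×1/EI):
  at A: point load 120 at a = 6.65: Pab(L + b)/(6LEI) = 492.8/EI
  at C: point load 120 at a = 6.65: Pab(L + a)/(6LEI) = 644.4/EI
  at A: point load 125 at a = 7.12: Pab(L + b)/(6LEI) = 441.5/EI
  at C: point load 125 at a = 7.12: Pab(L + a)/(6LEI) = 617.6/EI
  θ_A0 = 934.2/EI,  θ_C0 = 1262/EI
Flexibility coefficients: a unit moment at one end gives L/(3EI) there and L/(6EI) at the far end, so f₁₁ = f₂₂ = 3.167/EI and f₁₂ = f₂₁ = 1.583/EI.
Compatibility — zero rotation at each built-in end:
  3.167 M_A + 1.583 M_C = 934.2
  1.583 M_A + 3.167 M_C = 1262
Solving the pair gives M_A = 127.7 kN·m and M_C = 334.7 kN·m (hogging).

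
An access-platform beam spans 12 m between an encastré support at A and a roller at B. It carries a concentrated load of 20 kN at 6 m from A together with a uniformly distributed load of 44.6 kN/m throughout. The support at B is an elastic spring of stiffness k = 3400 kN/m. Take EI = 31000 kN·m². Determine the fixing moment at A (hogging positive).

M_A = 886.5 kN·m

Choose R_B as the redundant. The primary structure is the cantilever fixed at A.
Free-end deflection of the primary structure under the applied loading (downward +):
  point load 20 at a = 6: Pa²(3L − a)/(6EI) = 3600/EI
  UDL 44.6: wL⁴/(8EI) = 115603/EI
  δ_0 = 119203/EI
Tip deflection under a unit load at B: L³/(3EI) = 576/EI.
With EI = 31000 kN·m²: δ_0 = 3.8453 m and δ_{BB} = 0.018581 m/kN.
Compatibility — the spring shortens by R_B/k under the reaction it provides: δ_0 − R_B·δ_{BB} = R_B/k. With 1/k = 0.000294 m/kN, R_B = δ_0 / (δ_{BB} + 1/k) = 3.8453 / (0.018581 + 0.000294) = 203.7 kN.
Moment equilibrium about A: M_A = Σ(load moments about A) − R_B·L = 3331 − 203.7×12 = 886.5 kN·m.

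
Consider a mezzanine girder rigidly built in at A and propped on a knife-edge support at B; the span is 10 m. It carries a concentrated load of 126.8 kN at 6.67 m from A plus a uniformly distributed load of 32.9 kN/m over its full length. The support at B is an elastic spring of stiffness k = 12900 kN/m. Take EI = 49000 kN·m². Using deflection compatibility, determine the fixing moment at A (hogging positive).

M_A = 620.3 kN·m

Take the reaction at B as the redundant and release it; the primary structure is a cantilever fixed at A.
Primary-structure tip deflection at B by superposition:
  point load 126.8 at a = 6.67: Pa²(3L − a)/(6EI) = 21935/EI
  UDL 32.9: wL⁴/(8EI) = 41125/EI
  δ_0 = 63060/EI
Tip deflection under a unit load at B: L³/(3EI) = 333.3/EI.
With EI = 49000 kN·m²: δ_0 = 1.2869 m and δ_{BB} = 0.006803 m/kN.
Compatibility — the spring shortens by R_B/k under the reaction it provides: δ_0 − R_B·δ_{BB} = R_B/k. With 1/k = 0.000078 m/kN, R_B = δ_0 / (δ_{BB} + 1/k) = 1.2869 / (0.006803 + 0.000078) = 187 kN.
Moment equilibrium about A: M_A = Σ(load moments about A) − R_B·L = 2491 − 187×10 = 620.3 kN·m.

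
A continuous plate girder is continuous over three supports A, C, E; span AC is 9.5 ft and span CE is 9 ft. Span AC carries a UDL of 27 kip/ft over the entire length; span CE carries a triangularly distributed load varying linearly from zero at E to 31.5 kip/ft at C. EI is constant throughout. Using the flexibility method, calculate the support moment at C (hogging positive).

Take M_C as the redundant. Released structure: two simple spans AC and CE with a hinge at C.
End slopes at the hinge C, treating each span as simply supported:
  span AC: UDL 27: wL³/(24EI) = 964.5/EI
  span CE: triangular load, peak 31.5: w₀L³/(45EI) = 510.3/EI
  relative rotation θ_0 = (964.5 + 510.3)/EI = 1475/EI
A unit hogging moment at C produces rotation L₁/(3EI) + L₂/(3EI) = 6.167/EI.
Compatibility: M_C·(L₁+L₂)/(3EI) = θ_0, giving M_C = 239.2 kip·ft (hogging).

M_C = 239.2 kip·ft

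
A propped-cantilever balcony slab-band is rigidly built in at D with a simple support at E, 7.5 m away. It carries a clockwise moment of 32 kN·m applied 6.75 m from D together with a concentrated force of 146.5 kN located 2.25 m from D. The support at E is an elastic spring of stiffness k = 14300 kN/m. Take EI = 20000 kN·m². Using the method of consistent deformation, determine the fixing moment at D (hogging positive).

M_D = 182.4 kN·m

Take the reaction at E as the redundant and release it; the primary structure is a cantilever fixed at D.
Free-end deflection of the primary structure under the applied loading (downward +):
  clockwise couple 32 at a = 6.75: M₀a(2L − a)/(2EI) = 891/EI
  point load 146.5 at a = 2.25: Pa²(3L − a)/(6EI) = 2503/EI
  δ_0 = 3394/EI
Flexibility coefficient — unit upward force at E: δ_{EE} = L³/(3EI) = 140.6/EI.
With EI = 20000 kN·m²: δ_0 = 0.1697 m and δ_{EE} = 0.007031 m/kN.
Compatibility — the spring shortens by R_E/k under the reaction it provides: δ_0 − R_E·δ_{EE} = R_E/k. With 1/k = 0.00007 m/kN, R_E = δ_0 / (δ_{EE} + 1/k) = 0.1697 / (0.007031 + 0.00007) = 23.9 kN.
Moment equilibrium about D: M_D = Σ(load moments about D) − R_E·L = 361.6 − 23.9×7.5 = 182.4 kN·m.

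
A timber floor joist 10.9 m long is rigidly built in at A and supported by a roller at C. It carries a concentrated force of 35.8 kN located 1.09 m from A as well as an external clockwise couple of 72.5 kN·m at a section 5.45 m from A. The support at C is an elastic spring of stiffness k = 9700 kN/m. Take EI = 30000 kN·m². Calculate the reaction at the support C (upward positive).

Remove the prop at C; the released (primary) structure is a cantilever built in at A.
Free-end deflection of the primary structure under the applied loading (downward +):
  point load 35.8 at a = 1.09: Pa²(3L − a)/(6EI) = 224.1/EI
  clockwise couple 72.5 at a = 5.45: M₀a(2L − a)/(2EI) = 3230/EI
  δ_0 = 3454/EI
Tip deflection under a unit load at C: L³/(3EI) = 431.7/EI.
With EI = 30000 kN·m²: δ_0 = 0.11514 m and δ_{CC} = 0.014389 m/kN.
Compatibility — the spring shortens by R_C/k under the reaction it provides: δ_0 − R_C·δ_{CC} = R_C/k. With 1/k = 0.000103 m/kN, R_C = δ_0 / (δ_{CC} + 1/k) = 0.11514 / (0.014389 + 0.000103) = 7.945 kN.

R_C = 7.945 kN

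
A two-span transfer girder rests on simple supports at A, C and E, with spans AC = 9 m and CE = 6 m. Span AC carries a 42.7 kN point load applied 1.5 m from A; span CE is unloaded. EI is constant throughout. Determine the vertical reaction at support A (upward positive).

R_A = 33.51 kN

Take M_C as the redundant. Released structure: two simple spans AC and CE with a hinge at C.
Rotations at C on the released spans (each span's end-slope, ×1/EI):
  span AC: point load 42.7 at a = 1.5: Pab(L + a)/(6LEI) = 93.41/EI
  relative rotation θ_0 = (93.41 + 0)/EI = 93.41/EI
A unit hogging moment at C produces rotation L₁/(3EI) + L₂/(3EI) = 5/EI.
Compatibility: M_C·(L₁+L₂)/(3EI) = θ_0, giving M_C = 18.68 kN·m (hogging).
Span AC, ΣM about A with M_C applied at C: R_C^{AC}·9 = 64.05 + 18.68, so R_C^{AC} = 9.192 kN and R_A = 42.7 − 9.192 = 33.51 kN.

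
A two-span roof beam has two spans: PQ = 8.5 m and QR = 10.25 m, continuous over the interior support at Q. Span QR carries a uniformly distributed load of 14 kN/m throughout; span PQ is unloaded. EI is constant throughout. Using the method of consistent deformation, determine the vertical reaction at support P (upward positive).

Take M_Q as the redundant. Released structure: two simple spans PQ and QR with a hinge at Q.
End slopes at the hinge Q, treating each span as simply supported:
  span QR: UDL 14: wL³/(24EI) = 628.2/EI
  relative rotation θ_0 = (0 + 628.2)/EI = 628.2/EI
A unit hogging moment at Q produces rotation L₁/(3EI) + L₂/(3EI) = 6.25/EI.
Compatibility: M_Q·(L₁+L₂)/(3EI) = θ_0, giving M_Q = 100.5 kN·m (hogging).
Span PQ, ΣM about P with M_Q applied at Q: R_Q^{PQ}·8.5 = 0 + 100.5, so R_Q^{PQ} = 11.82 kN and R_P = 0 − 11.82 = -11.82 kN.

R_P = -11.82 kN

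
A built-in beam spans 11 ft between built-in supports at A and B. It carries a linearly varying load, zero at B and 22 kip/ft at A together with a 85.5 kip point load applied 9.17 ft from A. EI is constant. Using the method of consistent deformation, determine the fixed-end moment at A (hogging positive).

M_A = 154.8 kip·ft

Release both end moments; the primary structure is a simply-supported span AB with redundants M_A and M_B.
On the primary (simply-supported) span, the end slopes from the loading are:
  at A: triangular load, peak 22: w₀L³/(45EI) = 650.7/EI
  at B: triangular load, peak 22: 7w₀L³/(360EI) = 569.4/EI
  at A: point load 85.5 at a = 9.17: Pab(L + b)/(6LEI) = 278.9/EI
  at B: point load 85.5 at a = 9.17: Pab(L + a)/(6LEI) = 438.5/EI
  θ_A0 = 929.6/EI,  θ_B0 = 1008/EI
Flexibility coefficients: a unit moment at one end gives L/(3EI) there and L/(6EI) at the far end, so f₁₁ = f₂₂ = 3.667/EI and f₁₂ = f₂₁ = 1.833/EI.
Compatibility — zero rotation at each built-in end:
  3.667 M_A + 1.833 M_B = 929.6
  1.833 M_A + 3.667 M_B = 1008
Solving the pair gives M_A = 154.8 kip·ft and M_B = 197.5 kip·ft (hogging).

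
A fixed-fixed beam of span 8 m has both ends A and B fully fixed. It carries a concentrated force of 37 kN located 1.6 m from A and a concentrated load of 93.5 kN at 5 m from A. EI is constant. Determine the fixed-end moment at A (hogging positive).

Take the two fixed-end moments M_A, M_B as redundants; the released structure is the simple span AB.
Simple-span end rotations at A and B under the given loads:
  at A: point load 37 at a = 1.6: Pab(L + b)/(6LEI) = 113.7/EI
  at B: point load 37 at a = 1.6: Pab(L + a)/(6LEI) = 75.78/EI
  at A: point load 93.5 at a = 5: Pab(L + b)/(6LEI) = 321.4/EI
  at B: point load 93.5 at a = 5: Pab(L + a)/(6LEI) = 379.8/EI
  θ_A0 = 435.1/EI,  θ_B0 = 455.6/EI
Flexibility coefficients: a unit moment at one end gives L/(3EI) there and L/(6EI) at the far end, so f₁₁ = f₂₂ = 2.667/EI and f₁₂ = f₂₁ = 1.333/EI.
Compatibility — zero rotation at each built-in end:
  2.667 M_A + 1.333 M_B = 435.1
  1.333 M_A + 2.667 M_B = 455.6
Solving the pair gives M_A = 103.6 kN·m and M_B = 119 kN·m (hogging).

M_A = 103.6 kN·m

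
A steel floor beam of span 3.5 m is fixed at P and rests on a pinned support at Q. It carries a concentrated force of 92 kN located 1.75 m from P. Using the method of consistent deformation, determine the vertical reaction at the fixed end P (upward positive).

R_P = 63.25 kN

Remove the prop at Q; the released (primary) structure is a cantilever built in at P.
Primary-structure tip deflection at Q by superposition:
  point load 92 at a = 1.75: Pa²(3L − a)/(6EI) = 410.9/EI
Flexibility coefficient — unit upward force at Q: δ_{QQ} = L³/(3EI) = 14.29/EI.
The prop prevents deflection at Q: R_Q = δ_0/δ_{QQ} = 410.9/14.29 = 28.75 kN.
Vertical equilibrium: R_P = ΣP − R_Q = 92 − 28.75 = 63.25 kN.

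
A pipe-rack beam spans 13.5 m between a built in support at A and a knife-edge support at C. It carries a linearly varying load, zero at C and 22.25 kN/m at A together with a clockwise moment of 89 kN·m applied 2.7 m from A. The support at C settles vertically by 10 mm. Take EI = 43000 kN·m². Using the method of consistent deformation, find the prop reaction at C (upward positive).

R_C = 33.07 kN

Remove the prop at C; the released (primary) structure is a cantilever built in at A.
Downward deflection at the released point C due to the loads:
  triangular load, peak 22.25 at the fixed end: w₀L⁴/(30EI) = 24635/EI
  clockwise couple 89 at a = 2.7: M₀a(2L − a)/(2EI) = 2920/EI
  δ_0 = 27554/EI
Tip deflection under a unit load at C: L³/(3EI) = 820.1/EI.
With EI = 43000 kN·m²: δ_0 = 0.64079 m and δ_{CC} = 0.019073 m/kN.
Compatibility — the beam at C must follow the support down by 0.01 m: δ_0 − R_C·δ_{CC} = 0.01, so R_C = (0.64079 − 0.01)/0.019073 = 33.07 kN.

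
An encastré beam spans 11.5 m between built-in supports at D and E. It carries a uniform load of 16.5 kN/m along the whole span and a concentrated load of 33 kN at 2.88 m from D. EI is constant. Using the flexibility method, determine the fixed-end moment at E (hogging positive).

M_E = 199.7 kN·m

Release both end moments; the primary structure is a simply-supported span DE with redundants M_D and M_E.
On the primary (simply-supported) span, the end slopes from the loading are:
  at D: UDL 16.5: wL³/(24EI) = 1046/EI
  at E: UDL 16.5: wL³/(24EI) = 1046/EI
  at D: point load 33 at a = 2.88: Pab(L + b)/(6LEI) = 238.9/EI
  at E: point load 33 at a = 2.88: Pab(L + a)/(6LEI) = 170.7/EI
  θ_D0 = 1284/EI,  θ_E0 = 1216/EI
Flexibility coefficients: a unit moment at one end gives L/(3EI) there and L/(6EI) at the far end, so f₁₁ = f₂₂ = 3.833/EI and f₁₂ = f₂₁ = 1.917/EI.
Compatibility — zero rotation at each built-in end:
  3.833 M_D + 1.917 M_E = 1284
  1.917 M_D + 3.833 M_E = 1216
Solving the pair gives M_D = 235.2 kN·m and M_E = 199.7 kN·m (hogging).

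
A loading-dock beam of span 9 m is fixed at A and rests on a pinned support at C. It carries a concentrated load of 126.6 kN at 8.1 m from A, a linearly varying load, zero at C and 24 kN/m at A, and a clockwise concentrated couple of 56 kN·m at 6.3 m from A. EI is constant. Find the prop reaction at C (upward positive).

R_C = 137.8 kN

Choose R_C as the redundant. The primary structure is the cantilever fixed at A.
Free-end deflection of the primary structure under the applied loading (downward +):
  point load 126.6 at a = 8.1: Pa²(3L − a)/(6EI) = 26165/EI
  triangular load, peak 24 at the fixed end: w₀L⁴/(30EI) = 5249/EI
  clockwise couple 56 at a = 6.3: M₀a(2L − a)/(2EI) = 2064/EI
  δ_0 = 33477/EI
Flexibility coefficient — unit upward force at C: δ_{CC} = L³/(3EI) = 243/EI.
The prop prevents deflection at C: R_C = δ_0/δ_{CC} = 33477/243 = 137.8 kN.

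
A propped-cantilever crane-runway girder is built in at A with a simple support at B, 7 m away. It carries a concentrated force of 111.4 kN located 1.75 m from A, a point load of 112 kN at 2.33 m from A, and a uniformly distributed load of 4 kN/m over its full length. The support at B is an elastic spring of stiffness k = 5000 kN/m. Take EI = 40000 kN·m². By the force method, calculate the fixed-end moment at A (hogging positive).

Remove the prop at B; the released (primary) structure is a cantilever built in at A.
Primary-structure tip deflection at B by superposition:
  point load 111.4 at a = 1.75: Pa²(3L − a)/(6EI) = 1095/EI
  point load 112 at a = 2.33: Pa²(3L − a)/(6EI) = 1892/EI
  UDL 4: wL⁴/(8EI) = 1200/EI
  δ_0 = 4187/EI
Flexibility coefficient — unit upward force at B: δ_{BB} = L³/(3EI) = 114.3/EI.
With EI = 40000 kN·m²: δ_0 = 0.10468 m and δ_{BB} = 0.002858 m/kN.
Compatibility — the spring shortens by R_B/k under the reaction it provides: δ_0 − R_B·δ_{BB} = R_B/k. With 1/k = 0.0002 m/kN, R_B = δ_0 / (δ_{BB} + 1/k) = 0.10468 / (0.002858 + 0.0002) = 34.23 kN.
Moment equilibrium about A: M_A = Σ(load moments about A) − R_B·L = 553.9 − 34.23×7 = 314.3 kN·m.

M_A = 314.3 kN·m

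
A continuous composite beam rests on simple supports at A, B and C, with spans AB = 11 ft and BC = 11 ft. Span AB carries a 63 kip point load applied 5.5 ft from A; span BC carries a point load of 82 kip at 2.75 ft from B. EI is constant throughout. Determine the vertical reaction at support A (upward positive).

R_A = 18.87 kip

Release continuity at B by inserting a hinge; the redundant is the internal moment M_B. The primary structure is two simply-supported spans AB and BC.
End slopes at the hinge B, treating each span as simply supported:
  span AB: point load 63 at a = 5.5: Pab(L + a)/(6LEI) = 476.4/EI
  span BC: point load 82 at a = 2.75: Pab(L + b)/(6LEI) = 542.6/EI
  relative rotation θ_0 = (476.4 + 542.6)/EI = 1019/EI
A unit hogging moment at B produces rotation L₁/(3EI) + L₂/(3EI) = 7.333/EI.
Slope continuity at B: θ_0 = M_B·7.333/EI, so M_B = 1019/7.333 = 139 kip·ft (hogging).
Span AB, ΣM about A with M_B applied at B: R_B^{AB}·11 = 346.5 + 139, so R_B^{AB} = 44.13 kip and R_A = 63 − 44.13 = 18.87 kip.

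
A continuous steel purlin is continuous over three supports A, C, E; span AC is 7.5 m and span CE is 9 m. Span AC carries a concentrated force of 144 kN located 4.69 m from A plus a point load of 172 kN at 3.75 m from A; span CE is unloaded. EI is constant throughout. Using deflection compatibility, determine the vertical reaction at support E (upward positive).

Release continuity at C by inserting a hinge; the redundant is the internal moment M_C. The primary structure is two simply-supported spans AC and CE.
Discontinuity in slope at C on the released structure — sum the simple-span end rotations:
  span AC: point load 144 at a = 4.69: Pab(L + a)/(6LEI) = 514.1/EI
  span AC: point load 172 at a = 3.75: Pab(L + a)/(6LEI) = 604.7/EI
  relative rotation θ_0 = (1119 + 0)/EI = 1119/EI
A unit hogging moment at C produces rotation L₁/(3EI) + L₂/(3EI) = 5.5/EI.
Compatibility: M_C·(L₁+L₂)/(3EI) = θ_0, giving M_C = 203.4 kN·m (hogging).
Span CE, ΣM about E: R_C^{CE}·9 = 0 + 203.4, so R_C^{CE} = 22.6 kN and R_E = 0 − 22.6 = -22.6 kN.

R_E = -22.6 kN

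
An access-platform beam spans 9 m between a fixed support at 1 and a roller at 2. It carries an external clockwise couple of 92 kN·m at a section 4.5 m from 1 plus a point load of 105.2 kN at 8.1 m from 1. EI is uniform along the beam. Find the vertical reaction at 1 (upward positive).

Choose R_2 as the redundant. The primary structure is the cantilever fixed at 1.
Deflection at 2 on the released cantilever, summing each load's contribution:
  clockwise couple 92 at a = 4.5: M₀a(2L − a)/(2EI) = 2794/EI
  point load 105.2 at a = 8.1: Pa²(3L − a)/(6EI) = 21742/EI
  δ_0 = 24536/EI
Tip deflection under a unit load at 2: L³/(3EI) = 243/EI.
Compatibility at 2: δ_0 − R_2·δ_{22} = 0, so R_2 = 24536/243 = 101 kN.
Vertical equilibrium: R_1 = ΣP − R_2 = 105.2 − 101 = 4.227 kN.

R_1 = 4.227 kN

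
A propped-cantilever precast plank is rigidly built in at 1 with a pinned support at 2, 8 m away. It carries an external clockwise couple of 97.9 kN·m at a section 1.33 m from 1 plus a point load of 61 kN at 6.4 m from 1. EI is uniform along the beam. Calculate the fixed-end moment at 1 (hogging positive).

Remove the prop at 2; the released (primary) structure is a cantilever built in at 1.
Downward deflection at the released point 2 due to the loads:
  clockwise couple 97.9 at a = 1.33: M₀a(2L − a)/(2EI) = 955.1/EI
  point load 61 at a = 6.4: Pa²(3L − a)/(6EI) = 7329/EI
  δ_0 = 8284/EI
Flexibility coefficient — unit upward force at 2: δ_{22} = L³/(3EI) = 170.7/EI.
Compatibility at 2: δ_0 − R_2·δ_{22} = 0, so R_2 = 8284/170.7 = 48.54 kN.
Moment equilibrium about 1: M_1 = Σ(load moments about 1) − R_2·L = 488.3 − 48.54×8 = 99.98 kN·m.

M_1 = 99.98 kN·m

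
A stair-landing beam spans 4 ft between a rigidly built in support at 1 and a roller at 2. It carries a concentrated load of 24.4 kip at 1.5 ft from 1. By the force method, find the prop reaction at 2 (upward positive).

R_2 = 4.504 kip

Choose R_2 as the redundant. The primary structure is the cantilever fixed at 1.
Primary-structure tip deflection at 2 by superposition:
  point load 24.4 at a = 1.5: Pa²(3L − a)/(6EI) = 96.08/EI
Flexibility coefficient — unit upward force at 2: δ_{22} = L³/(3EI) = 21.33/EI.
The prop prevents deflection at 2: R_2 = δ_0/δ_{22} = 96.08/21.33 = 4.504 kip.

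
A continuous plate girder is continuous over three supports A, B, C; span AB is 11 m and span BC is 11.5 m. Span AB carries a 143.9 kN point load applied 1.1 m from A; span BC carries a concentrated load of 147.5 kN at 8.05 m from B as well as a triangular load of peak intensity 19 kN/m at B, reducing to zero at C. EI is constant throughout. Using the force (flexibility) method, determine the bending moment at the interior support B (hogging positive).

M_B = 242.3 kN·m

Release continuity at B by inserting a hinge; the redundant is the internal moment M_B. The primary structure is two simply-supported spans AB and BC.
End slopes at the hinge B, treating each span as simply supported:
  span AB: point load 143.9 at a = 1.1: Pab(L + a)/(6LEI) = 287.3/EI
  span BC: point load 147.5 at a = 8.05: Pab(L + b)/(6LEI) = 887.6/EI
  span BC: triangular load, peak 19: w₀L³/(45EI) = 642.1/EI
  relative rotation θ_0 = (287.3 + 1530)/EI = 1817/EI
A unit hogging moment at B produces rotation L₁/(3EI) + L₂/(3EI) = 7.5/EI.
Slope continuity at B: θ_0 = M_B·7.5/EI, so M_B = 1817/7.5 = 242.3 kN·m (hogging).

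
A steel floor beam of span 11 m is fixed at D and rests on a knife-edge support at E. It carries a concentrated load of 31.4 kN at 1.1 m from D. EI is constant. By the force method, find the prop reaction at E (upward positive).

Take the reaction at E as the redundant and release it; the primary structure is a cantilever fixed at D.
Primary-structure tip deflection at E by superposition:
  point load 31.4 at a = 1.1: Pa²(3L − a)/(6EI) = 202/EI
Flexibility coefficient — unit upward force at E: δ_{EE} = L³/(3EI) = 443.7/EI.
Compatibility at E: δ_0 − R_E·δ_{EE} = 0, so R_E = 202/443.7 = 0.4553 kN.

R_E = 0.4553 kN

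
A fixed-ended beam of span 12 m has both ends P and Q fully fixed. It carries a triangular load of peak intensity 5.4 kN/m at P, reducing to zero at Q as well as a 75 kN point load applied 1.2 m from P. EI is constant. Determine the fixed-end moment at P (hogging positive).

M_P = 111.8 kN·m

Release both end moments; the primary structure is a simply-supported span PQ with redundants M_P and M_Q.
End rotations of the released simple span under the applied load (×1/EI):
  at P: triangular load, peak 5.4: w₀L³/(45EI) = 207.4/EI
  at Q: triangular load, peak 5.4: 7w₀L³/(360EI) = 181.4/EI
  at P: point load 75 at a = 1.2: Pab(L + b)/(6LEI) = 307.8/EI
  at Q: point load 75 at a = 1.2: Pab(L + a)/(6LEI) = 178.2/EI
  θ_P0 = 515.2/EI,  θ_Q0 = 359.6/EI
Flexibility coefficients: a unit moment at one end gives L/(3EI) there and L/(6EI) at the far end, so f₁₁ = f₂₂ = 4/EI and f₁₂ = f₂₁ = 2/EI.
Compatibility — zero rotation at each built-in end:
  4 M_P + 2 M_Q = 515.2
  2 M_P + 4 M_Q = 359.6
Solving the pair gives M_P = 111.8 kN·m and M_Q = 34.02 kN·m (hogging).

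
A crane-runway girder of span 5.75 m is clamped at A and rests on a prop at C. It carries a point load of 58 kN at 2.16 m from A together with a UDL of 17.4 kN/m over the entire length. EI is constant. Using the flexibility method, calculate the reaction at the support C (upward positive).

Take the reaction at C as the redundant and release it; the primary structure is a cantilever fixed at A.
Free-end deflection of the primary structure under the applied loading (downward +):
  point load 58 at a = 2.16: Pa²(3L − a)/(6EI) = 680.6/EI
  UDL 17.4: wL⁴/(8EI) = 2378/EI
  δ_0 = 3058/EI
Flexibility coefficient — unit upward force at C: δ_{CC} = L³/(3EI) = 63.37/EI.
Compatibility at C: δ_0 − R_C·δ_{CC} = 0, so R_C = 3058/63.37 = 48.26 kN.

R_C = 48.26 kN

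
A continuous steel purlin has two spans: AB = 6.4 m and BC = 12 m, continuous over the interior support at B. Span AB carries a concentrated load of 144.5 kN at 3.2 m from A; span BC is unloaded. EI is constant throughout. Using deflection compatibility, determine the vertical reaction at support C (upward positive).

R_C = -5.026 kN

Take M_B as the redundant. Released structure: two simple spans AB and BC with a hinge at B.
Discontinuity in slope at B on the released structure — sum the simple-span end rotations:
  span AB: point load 144.5 at a = 3.2: Pab(L + a)/(6LEI) = 369.9/EI
  relative rotation θ_0 = (369.9 + 0)/EI = 369.9/EI
A unit hogging moment at B produces rotation L₁/(3EI) + L₂/(3EI) = 6.133/EI.
Compatibility: M_B·(L₁+L₂)/(3EI) = θ_0, giving M_B = 60.31 kN·m (hogging).
Span BC, ΣM about C: R_B^{BC}·12 = 0 + 60.31, so R_B^{BC} = 5.026 kN and R_C = 0 − 5.026 = -5.026 kN.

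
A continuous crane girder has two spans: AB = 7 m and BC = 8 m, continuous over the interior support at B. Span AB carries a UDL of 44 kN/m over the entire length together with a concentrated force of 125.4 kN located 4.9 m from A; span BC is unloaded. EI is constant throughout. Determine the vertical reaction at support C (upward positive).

R_C = -24.86 kN

Release continuity at B by inserting a hinge; the redundant is the internal moment M_B. The primary structure is two simply-supported spans AB and BC.
Discontinuity in slope at B on the released structure — sum the simple-span end rotations:
  span AB: UDL 44: wL³/(24EI) = 628.8/EI
  span AB: point load 125.4 at a = 4.9: Pab(L + a)/(6LEI) = 365.6/EI
  relative rotation θ_0 = (994.4 + 0)/EI = 994.4/EI
A unit hogging moment at B produces rotation L₁/(3EI) + L₂/(3EI) = 5/EI.
Slope continuity at B: θ_0 = M_B·5/EI, so M_B = 994.4/5 = 198.9 kN·m (hogging).
Span BC, ΣM about C: R_B^{BC}·8 = 0 + 198.9, so R_B^{BC} = 24.86 kN and R_C = 0 − 24.86 = -24.86 kN.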